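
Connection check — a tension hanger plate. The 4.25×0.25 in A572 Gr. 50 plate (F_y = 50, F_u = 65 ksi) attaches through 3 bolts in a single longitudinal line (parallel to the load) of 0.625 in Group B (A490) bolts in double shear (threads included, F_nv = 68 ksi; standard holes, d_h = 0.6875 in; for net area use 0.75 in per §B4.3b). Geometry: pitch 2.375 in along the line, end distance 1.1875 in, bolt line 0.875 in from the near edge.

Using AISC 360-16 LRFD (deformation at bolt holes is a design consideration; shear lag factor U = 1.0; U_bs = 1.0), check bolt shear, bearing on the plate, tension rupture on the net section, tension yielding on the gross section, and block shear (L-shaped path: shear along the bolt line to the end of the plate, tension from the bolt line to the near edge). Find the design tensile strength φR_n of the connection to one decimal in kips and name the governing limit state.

Bolt shear: A_b = π(0.625)²/4 = 0.3068 in². φR_n = 0.75 × 68 × 0.3068 × 3 × 2 = 93.9 kips.
Bearing (0.25 in plate, F_u = 65 ksi): end bolts L_c = 1.1875 − 0.6875/2 = 0.84375, R_n = min(1.2×0.84375×0.25×65, 2.4×0.625×0.25×65) = 16.453 kips/bolt; interior L_c = 2.375 − 0.6875 = 1.6875, R_n = 24.375 kips/bolt. φR_n = 0.75 × (1×16.453 + 2×24.375) = 48.9 kips.
Tension rupture (net): A_n = (4.25 − 1×0.75)×0.25 = 0.875 in² (U = 1.0, A_e = A_n). φR_n = 0.75 × 65 × 0.875 = 42.7 kips.
Tension yield (gross): A_g = 4.25×0.25 = 1.0625 in². φR_n = 0.90 × 50 × 1.0625 = 47.8 kips.
Block shear: shear path 1×[1.1875+2×2.375] = 1×5.9375 in, A_gv = 1.4844, A_nv = 1×(5.9375 − 2.5×0.75)×0.25 = 1.0156 in²; tension to near edge: (0.875 − 0.5×0.75)×0.25 = 0.125 in². R_n = min(0.6×65×1.0156, 0.6×50×1.4844) + 1.0×65×0.125 = min(39.608, 44.532) + 8.125 = 47.733 kips. φR_n = 0.75 × 47.733 = 35.8 kips.
Governing: min(93.9, 48.9, 42.7, 47.8, 35.8) = 35.8 kips → block shear.

35.8 kips (block shear governs)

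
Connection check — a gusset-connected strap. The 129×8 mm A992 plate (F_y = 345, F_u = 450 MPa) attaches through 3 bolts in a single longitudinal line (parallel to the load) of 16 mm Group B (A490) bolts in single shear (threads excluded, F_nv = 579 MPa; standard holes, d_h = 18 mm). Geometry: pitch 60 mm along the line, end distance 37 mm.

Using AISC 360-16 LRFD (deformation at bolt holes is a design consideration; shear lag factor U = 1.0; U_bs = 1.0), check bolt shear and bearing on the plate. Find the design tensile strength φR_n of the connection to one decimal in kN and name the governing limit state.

Bolt shear: A_b = π(16)²/4 = 201.06 mm². φR_n = 0.75 × 579 × 201.06 × 3 × 1 = 261.9 kN.
Bearing (8 mm plate, F_u = 450 MPa): end bolts L_c = 37 − 18/2 = 28, R_n = min(1.2×28×8×450, 2.4×16×8×450) = 120.96 kN/bolt; interior L_c = 60 − 18 = 42, R_n = 138.24 kN/bolt. φR_n = 0.75 × (1×120.96 + 2×138.24) = 298.1 kN.
Governing: min(261.9, 298.1) = 261.9 kN → bolt shear.

261.9 kN (bolt shear governs)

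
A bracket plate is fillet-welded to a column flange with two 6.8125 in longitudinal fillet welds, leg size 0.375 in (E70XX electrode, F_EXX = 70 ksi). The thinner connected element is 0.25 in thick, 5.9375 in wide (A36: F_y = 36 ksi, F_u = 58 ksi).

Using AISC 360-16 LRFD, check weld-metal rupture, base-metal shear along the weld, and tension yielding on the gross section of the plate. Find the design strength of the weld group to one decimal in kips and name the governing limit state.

48.1 kips (gross-section yield governs)

Weld metal: throat = 0.707×0.375 = 0.26513 in, L = 2×6.8125 = 13.625 in. φR_n = 0.75 × 0.6 × 70 × 0.26513 × 13.625 = 113.8 kips.
Base metal shear (0.25 in plate): yield φR_n = 1.0×0.6×36×0.25×13.625 = 73.6 kips; rupture φR_n = 0.75×0.6×58×0.25×13.625 = 88.9 kips; take 73.6 kips (yield).
Tension yield (gross): A_g = 5.9375×0.25 = 1.4844 in². φR_n = 0.90 × 36 × 1.4844 = 48.1 kips.
Governing: min(113.8, 73.6, 48.1) = 48.1 kips → gross-section yield.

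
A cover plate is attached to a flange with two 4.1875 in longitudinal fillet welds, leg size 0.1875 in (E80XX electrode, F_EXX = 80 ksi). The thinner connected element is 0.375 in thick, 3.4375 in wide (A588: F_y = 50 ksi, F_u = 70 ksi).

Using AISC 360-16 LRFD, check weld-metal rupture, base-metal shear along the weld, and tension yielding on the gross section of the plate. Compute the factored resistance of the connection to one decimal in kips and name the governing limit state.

Weld metal: throat = 0.707×0.1875 = 0.13256 in, L = 2×4.1875 = 8.375 in. φR_n = 0.75 × 0.6 × 80 × 0.13256 × 8.375 = 40.0 kips.
Base metal shear (0.375 in plate): yield φR_n = 1.0×0.6×50×0.375×8.375 = 94.2 kips; rupture φR_n = 0.75×0.6×70×0.375×8.375 = 98.9 kips; take 94.2 kips (yield).
Tension yield (gross): A_g = 3.4375×0.375 = 1.2891 in². φR_n = 0.90 × 50 × 1.2891 = 58.0 kips.
Governing: min(40.0, 94.2, 58.0) = 40.0 kips → weld metal.

40.0 kips (weld metal governs)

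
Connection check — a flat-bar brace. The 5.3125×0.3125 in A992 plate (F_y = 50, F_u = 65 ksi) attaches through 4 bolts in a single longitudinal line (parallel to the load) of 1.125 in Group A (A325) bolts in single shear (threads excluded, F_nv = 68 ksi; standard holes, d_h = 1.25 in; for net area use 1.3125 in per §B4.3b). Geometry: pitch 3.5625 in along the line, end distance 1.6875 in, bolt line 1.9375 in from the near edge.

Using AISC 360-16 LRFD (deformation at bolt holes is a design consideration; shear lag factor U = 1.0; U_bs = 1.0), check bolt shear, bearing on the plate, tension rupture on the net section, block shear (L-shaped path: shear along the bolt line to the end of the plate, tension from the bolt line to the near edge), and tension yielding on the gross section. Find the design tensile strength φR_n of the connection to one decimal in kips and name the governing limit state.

Bolt shear: A_b = π(1.125)²/4 = 0.99402 in². φR_n = 0.75 × 68 × 0.99402 × 4 × 1 = 202.8 kips.
Bearing (0.3125 in plate, F_u = 65 ksi): end bolts L_c = 1.6875 − 1.25/2 = 1.0625, R_n = min(1.2×1.0625×0.3125×65, 2.4×1.125×0.3125×65) = 25.898 kips/bolt; interior L_c = 3.5625 − 1.25 = 2.3125, R_n = 54.844 kips/bolt. φR_n = 0.75 × (1×25.898 + 3×54.844) = 142.8 kips.
Tension rupture (net): A_n = (5.3125 − 1×1.3125)×0.3125 = 1.25 in² (U = 1.0, A_e = A_n). φR_n = 0.75 × 65 × 1.25 = 60.9 kips.
Block shear: shear path 1×[1.6875+3×3.5625] = 1×12.375 in, A_gv = 3.8672, A_nv = 1×(12.375 − 3.5×1.3125)×0.3125 = 2.4316 in²; tension to near edge: (1.9375 − 0.5×1.3125)×0.3125 = 0.40039 in². R_n = min(0.6×65×2.4316, 0.6×50×3.8672) + 1.0×65×0.40039 = min(94.832, 116.02) + 26.025 = 120.86 kips. φR_n = 0.75 × 120.86 = 90.6 kips.
Tension yield (gross): A_g = 5.3125×0.3125 = 1.6602 in². φR_n = 0.90 × 50 × 1.6602 = 74.7 kips.
Governing: min(202.8, 142.8, 60.9, 90.6, 74.7) = 60.9 kips → net-section rupture.

60.9 kips (net-section rupture governs)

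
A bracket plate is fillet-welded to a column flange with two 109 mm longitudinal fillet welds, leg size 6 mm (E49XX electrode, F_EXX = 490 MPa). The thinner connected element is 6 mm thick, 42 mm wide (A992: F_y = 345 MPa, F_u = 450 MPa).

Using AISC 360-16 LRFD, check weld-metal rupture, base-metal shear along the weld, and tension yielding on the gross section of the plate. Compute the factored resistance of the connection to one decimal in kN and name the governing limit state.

78.2 kN (gross-section yield governs)

Weld metal: throat = 0.707×6 = 4.242 mm, L = 2×109 = 218 mm. φR_n = 0.75 × 0.6 × 490 × 4.242 × 218 = 203.9 kN.
Base metal shear (6 mm plate): yield φR_n = 1.0×0.6×345×6×218 = 270.8 kN; rupture φR_n = 0.75×0.6×450×6×218 = 264.9 kN; take 264.9 kN (rupture).
Tension yield (gross): A_g = 42×6 = 252 mm². φR_n = 0.90 × 345 × 252 = 78.2 kN.
Governing: min(203.9, 264.9, 78.2) = 78.2 kN → gross-section yield.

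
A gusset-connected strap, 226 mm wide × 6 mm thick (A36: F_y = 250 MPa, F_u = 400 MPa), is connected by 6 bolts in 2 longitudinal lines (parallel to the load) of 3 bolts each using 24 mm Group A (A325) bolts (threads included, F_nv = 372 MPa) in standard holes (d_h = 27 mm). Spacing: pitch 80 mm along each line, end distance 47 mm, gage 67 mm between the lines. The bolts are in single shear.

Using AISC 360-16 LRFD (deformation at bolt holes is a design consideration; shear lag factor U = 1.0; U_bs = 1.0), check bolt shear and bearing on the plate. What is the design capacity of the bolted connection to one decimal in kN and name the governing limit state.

559.4 kN (bearing governs)

Bolt shear: A_b = π(24)²/4 = 452.39 mm². φR_n = 0.75 × 372 × 452.39 × 6 × 1 = 757.3 kN.
Bearing (6 mm plate, F_u = 400 MPa): end bolts L_c = 47 − 27/2 = 33.5, R_n = min(1.2×33.5×6×400, 2.4×24×6×400) = 96.48 kN/bolt; interior L_c = 80 − 27 = 53, R_n = 138.24 kN/bolt. φR_n = 0.75 × (2×96.48 + 4×138.24) = 559.4 kN.
Governing: min(757.3, 559.4) = 559.4 kN → bearing.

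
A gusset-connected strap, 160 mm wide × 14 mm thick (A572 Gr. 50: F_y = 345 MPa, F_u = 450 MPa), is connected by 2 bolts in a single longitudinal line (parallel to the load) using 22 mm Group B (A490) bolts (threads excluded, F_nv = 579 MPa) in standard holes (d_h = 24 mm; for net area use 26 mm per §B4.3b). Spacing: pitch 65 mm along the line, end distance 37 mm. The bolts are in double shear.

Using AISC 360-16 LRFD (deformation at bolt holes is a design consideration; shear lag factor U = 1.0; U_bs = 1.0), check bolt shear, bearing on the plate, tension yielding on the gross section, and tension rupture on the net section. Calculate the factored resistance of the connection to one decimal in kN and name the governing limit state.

Bolt shear: A_b = π(22)²/4 = 380.13 mm². φR_n = 0.75 × 579 × 380.13 × 2 × 2 = 660.3 kN.
Bearing (14 mm plate, F_u = 450 MPa): end bolts L_c = 37 − 24/2 = 25, R_n = min(1.2×25×14×450, 2.4×22×14×450) = 189 kN/bolt; interior L_c = 65 − 24 = 41, R_n = 309.96 kN/bolt. φR_n = 0.75 × (1×189 + 1×309.96) = 374.2 kN.
Tension yield (gross): A_g = 160×14 = 2240 mm². φR_n = 0.90 × 345 × 2240 = 695.5 kN.
Tension rupture (net): A_n = (160 − 1×26)×14 = 1876 mm² (U = 1.0, A_e = A_n). φR_n = 0.75 × 450 × 1876 = 633.2 kN.
Governing: min(660.3, 374.2, 695.5, 633.2) = 374.2 kN → bearing.

374.2 kN (bearing governs)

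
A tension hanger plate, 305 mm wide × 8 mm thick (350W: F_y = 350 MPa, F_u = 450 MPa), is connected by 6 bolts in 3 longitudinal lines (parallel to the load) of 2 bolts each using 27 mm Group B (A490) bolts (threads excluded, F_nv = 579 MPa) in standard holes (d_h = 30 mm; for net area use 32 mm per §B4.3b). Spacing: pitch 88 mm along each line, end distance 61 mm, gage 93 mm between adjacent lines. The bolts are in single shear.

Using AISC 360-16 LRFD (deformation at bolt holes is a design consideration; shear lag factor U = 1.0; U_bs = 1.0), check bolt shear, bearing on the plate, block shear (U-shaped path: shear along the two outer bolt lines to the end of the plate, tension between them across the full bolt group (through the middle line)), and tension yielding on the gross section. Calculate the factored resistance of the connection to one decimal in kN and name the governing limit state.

Bolt shear: A_b = π(27)²/4 = 572.56 mm². φR_n = 0.75 × 579 × 572.56 × 6 × 1 = 1491.8 kN.
Bearing (8 mm plate, F_u = 450 MPa): end bolts L_c = 61 − 30/2 = 46, R_n = min(1.2×46×8×450, 2.4×27×8×450) = 198.72 kN/bolt; interior L_c = 88 − 30 = 58, R_n = 233.28 kN/bolt. φR_n = 0.75 × (3×198.72 + 3×233.28) = 972.0 kN.
Block shear: shear path 2×[61+1×88] = 2×149 mm, A_gv = 2384, A_nv = 2×(149 − 1.5×32)×8 = 1616 mm²; tension across gage: (186 − 2×32)×8 = 976 mm². R_n = min(0.6×450×1616, 0.6×350×2384) + 1.0×450×976 = min(436.32, 500.64) + 439.2 = 875.52 kN. φR_n = 0.75 × 875.52 = 656.6 kN.
Tension yield (gross): A_g = 305×8 = 2440 mm². φR_n = 0.90 × 350 × 2440 = 768.6 kN.
Governing: min(1491.8, 972.0, 656.6, 768.6) = 656.6 kN → block shear.

656.6 kN (block shear governs)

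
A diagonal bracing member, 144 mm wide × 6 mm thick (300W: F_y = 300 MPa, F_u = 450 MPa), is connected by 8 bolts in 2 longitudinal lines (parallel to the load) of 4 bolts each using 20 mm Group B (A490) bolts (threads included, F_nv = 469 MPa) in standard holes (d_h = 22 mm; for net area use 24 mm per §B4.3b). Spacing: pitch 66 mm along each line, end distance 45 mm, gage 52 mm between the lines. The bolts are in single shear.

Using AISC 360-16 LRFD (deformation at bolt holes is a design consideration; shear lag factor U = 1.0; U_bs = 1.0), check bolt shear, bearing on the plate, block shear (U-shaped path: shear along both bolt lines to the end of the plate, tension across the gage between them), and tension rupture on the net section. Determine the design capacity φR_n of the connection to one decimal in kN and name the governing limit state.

Bolt shear: A_b = π(20)²/4 = 314.16 mm². φR_n = 0.75 × 469 × 314.16 × 8 × 1 = 884.0 kN.
Bearing (6 mm plate, F_u = 450 MPa): end bolts L_c = 45 − 22/2 = 34, R_n = min(1.2×34×6×450, 2.4×20×6×450) = 110.16 kN/bolt; interior L_c = 66 − 22 = 44, R_n = 129.6 kN/bolt. φR_n = 0.75 × (2×110.16 + 6×129.6) = 748.4 kN.
Block shear: shear path 2×[45+3×66] = 2×243 mm, A_gv = 2916, A_nv = 2×(243 − 3.5×24)×6 = 1908 mm²; tension across gage: (52 − 1×24)×6 = 168 mm². R_n = min(0.6×450×1908, 0.6×300×2916) + 1.0×450×168 = min(515.16, 524.88) + 75.6 = 590.76 kN. φR_n = 0.75 × 590.76 = 443.1 kN.
Tension rupture (net): A_n = (144 − 2×24)×6 = 576 mm² (U = 1.0, A_e = A_n). φR_n = 0.75 × 450 × 576 = 194.4 kN.
Governing: min(884.0, 748.4, 443.1, 194.4) = 194.4 kN → net-section rupture.

194.4 kN (net-section rupture governs)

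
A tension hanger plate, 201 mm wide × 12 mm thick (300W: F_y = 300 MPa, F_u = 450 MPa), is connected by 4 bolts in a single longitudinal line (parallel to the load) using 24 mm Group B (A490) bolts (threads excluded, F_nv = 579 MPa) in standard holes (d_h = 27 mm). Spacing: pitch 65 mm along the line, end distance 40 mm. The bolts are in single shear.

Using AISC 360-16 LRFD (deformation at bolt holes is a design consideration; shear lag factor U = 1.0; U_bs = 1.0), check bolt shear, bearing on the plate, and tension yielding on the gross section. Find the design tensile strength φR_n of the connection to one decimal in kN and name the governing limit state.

651.2 kN (gross-section yield governs)

Bolt shear: A_b = π(24)²/4 = 452.39 mm². φR_n = 0.75 × 579 × 452.39 × 4 × 1 = 785.8 kN.
Bearing (12 mm plate, F_u = 450 MPa): end bolts L_c = 40 − 27/2 = 26.5, R_n = min(1.2×26.5×12×450, 2.4×24×12×450) = 171.72 kN/bolt; interior L_c = 65 − 27 = 38, R_n = 246.24 kN/bolt. φR_n = 0.75 × (1×171.72 + 3×246.24) = 682.8 kN.
Tension yield (gross): A_g = 201×12 = 2412 mm². φR_n = 0.90 × 300 × 2412 = 651.2 kN.
Governing: min(785.8, 682.8, 651.2) = 651.2 kN → gross-section yield.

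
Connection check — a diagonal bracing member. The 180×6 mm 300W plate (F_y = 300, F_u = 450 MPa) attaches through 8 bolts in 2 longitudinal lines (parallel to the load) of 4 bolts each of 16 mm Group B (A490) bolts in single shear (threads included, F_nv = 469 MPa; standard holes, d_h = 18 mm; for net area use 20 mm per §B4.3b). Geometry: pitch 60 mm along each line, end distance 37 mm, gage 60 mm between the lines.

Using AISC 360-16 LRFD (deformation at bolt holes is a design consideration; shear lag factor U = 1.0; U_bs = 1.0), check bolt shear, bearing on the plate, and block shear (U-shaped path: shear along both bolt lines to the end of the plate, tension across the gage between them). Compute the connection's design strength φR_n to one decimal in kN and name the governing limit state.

Bolt shear: A_b = π(16)²/4 = 201.06 mm². φR_n = 0.75 × 469 × 201.06 × 8 × 1 = 565.8 kN.
Bearing (6 mm plate, F_u = 450 MPa): end bolts L_c = 37 − 18/2 = 28, R_n = min(1.2×28×6×450, 2.4×16×6×450) = 90.72 kN/bolt; interior L_c = 60 − 18 = 42, R_n = 103.68 kN/bolt. φR_n = 0.75 × (2×90.72 + 6×103.68) = 602.6 kN.
Block shear: shear path 2×[37+3×60] = 2×217 mm, A_gv = 2604, A_nv = 2×(217 − 3.5×20)×6 = 1764 mm²; tension across gage: (60 − 1×20)×6 = 240 mm². R_n = min(0.6×450×1764, 0.6×300×2604) + 1.0×450×240 = min(476.28, 468.72) + 108 = 576.72 kN. φR_n = 0.75 × 576.72 = 432.5 kN.
Governing: min(565.8, 602.6, 432.5) = 432.5 kN → block shear.

432.5 kN (block shear governs)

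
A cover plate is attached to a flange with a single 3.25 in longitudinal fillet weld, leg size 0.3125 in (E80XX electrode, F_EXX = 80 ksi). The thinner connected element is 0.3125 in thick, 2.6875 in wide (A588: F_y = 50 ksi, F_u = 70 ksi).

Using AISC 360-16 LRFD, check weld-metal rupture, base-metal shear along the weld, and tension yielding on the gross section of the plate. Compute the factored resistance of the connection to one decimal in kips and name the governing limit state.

Weld metal: throat = 0.707×0.3125 = 0.22094 in, L = 3.25 in. φR_n = 0.75 × 0.6 × 80 × 0.22094 × 3.25 = 25.8 kips.
Base metal shear (0.3125 in plate): yield φR_n = 1.0×0.6×50×0.3125×3.25 = 30.5 kips; rupture φR_n = 0.75×0.6×70×0.3125×3.25 = 32.0 kips; take 30.5 kips (yield).
Tension yield (gross): A_g = 2.6875×0.3125 = 0.83984 in². φR_n = 0.90 × 50 × 0.83984 = 37.8 kips.
Governing: min(25.8, 30.5, 37.8) = 25.8 kips → weld metal.

25.8 kips (weld metal governs)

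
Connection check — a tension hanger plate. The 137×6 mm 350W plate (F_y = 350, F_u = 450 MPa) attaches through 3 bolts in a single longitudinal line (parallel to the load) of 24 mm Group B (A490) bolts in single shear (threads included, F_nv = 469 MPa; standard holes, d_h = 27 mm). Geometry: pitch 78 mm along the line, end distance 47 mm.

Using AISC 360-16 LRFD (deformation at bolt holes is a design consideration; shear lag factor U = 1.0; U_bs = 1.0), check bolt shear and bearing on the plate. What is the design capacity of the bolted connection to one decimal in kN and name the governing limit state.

Bolt shear: A_b = π(24)²/4 = 452.39 mm². φR_n = 0.75 × 469 × 452.39 × 3 × 1 = 477.4 kN.
Bearing (6 mm plate, F_u = 450 MPa): end bolts L_c = 47 − 27/2 = 33.5, R_n = min(1.2×33.5×6×450, 2.4×24×6×450) = 108.54 kN/bolt; interior L_c = 78 − 27 = 51, R_n = 155.52 kN/bolt. φR_n = 0.75 × (1×108.54 + 2×155.52) = 314.7 kN.
Governing: min(477.4, 314.7) = 314.7 kN → bearing.

314.7 kN (bearing governs)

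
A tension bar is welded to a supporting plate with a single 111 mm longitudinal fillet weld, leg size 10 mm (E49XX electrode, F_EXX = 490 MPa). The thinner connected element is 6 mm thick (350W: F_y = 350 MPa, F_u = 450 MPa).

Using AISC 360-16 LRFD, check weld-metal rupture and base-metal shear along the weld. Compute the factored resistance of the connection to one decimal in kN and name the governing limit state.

Weld metal: throat = 0.707×10 = 7.07 mm, L = 111 mm. φR_n = 0.75 × 0.6 × 490 × 7.07 × 111 = 173.0 kN.
Base metal shear (6 mm plate): yield φR_n = 1.0×0.6×350×6×111 = 139.9 kN; rupture φR_n = 0.75×0.6×450×6×111 = 134.9 kN; take 134.9 kN (rupture).
Governing: min(173.0, 134.9) = 134.9 kN → base-metal shear.

134.9 kN (base-metal shear governs)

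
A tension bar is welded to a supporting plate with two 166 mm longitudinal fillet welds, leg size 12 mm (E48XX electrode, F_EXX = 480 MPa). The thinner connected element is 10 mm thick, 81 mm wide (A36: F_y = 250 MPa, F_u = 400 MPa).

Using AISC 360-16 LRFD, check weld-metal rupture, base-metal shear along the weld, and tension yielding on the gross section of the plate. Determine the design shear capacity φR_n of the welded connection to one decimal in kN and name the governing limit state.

Weld metal: throat = 0.707×12 = 8.484 mm, L = 2×166 = 332 mm. φR_n = 0.75 × 0.6 × 480 × 8.484 × 332 = 608.4 kN.
Base metal shear (10 mm plate): yield φR_n = 1.0×0.6×250×10×332 = 498.0 kN; rupture φR_n = 0.75×0.6×400×10×332 = 597.6 kN; take 498.0 kN (yield).
Tension yield (gross): A_g = 81×10 = 810 mm². φR_n = 0.90 × 250 × 810 = 182.3 kN.
Governing: min(608.4, 498.0, 182.3) = 182.3 kN → gross-section yield.

182.3 kN (gross-section yield governs)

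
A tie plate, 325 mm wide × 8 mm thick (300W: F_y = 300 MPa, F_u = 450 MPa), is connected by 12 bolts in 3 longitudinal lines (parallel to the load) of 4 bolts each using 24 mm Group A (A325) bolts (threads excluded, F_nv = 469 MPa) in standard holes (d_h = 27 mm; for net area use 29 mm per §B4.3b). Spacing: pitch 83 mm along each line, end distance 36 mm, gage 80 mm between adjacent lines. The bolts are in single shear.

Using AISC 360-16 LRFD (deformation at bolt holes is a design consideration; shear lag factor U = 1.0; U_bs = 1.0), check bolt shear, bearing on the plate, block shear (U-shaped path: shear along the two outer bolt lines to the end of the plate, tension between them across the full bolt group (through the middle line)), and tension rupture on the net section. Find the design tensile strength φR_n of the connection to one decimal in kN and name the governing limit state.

642.6 kN (net-section rupture governs)

Bolt shear: A_b = π(24)²/4 = 452.39 mm². φR_n = 0.75 × 469 × 452.39 × 12 × 1 = 1909.5 kN.
Bearing (8 mm plate, F_u = 450 MPa): end bolts L_c = 36 − 27/2 = 22.5, R_n = min(1.2×22.5×8×450, 2.4×24×8×450) = 97.2 kN/bolt; interior L_c = 83 − 27 = 56, R_n = 207.36 kN/bolt. φR_n = 0.75 × (3×97.2 + 9×207.36) = 1618.4 kN.
Block shear: shear path 2×[36+3×83] = 2×285 mm, A_gv = 4560, A_nv = 2×(285 − 3.5×29)×8 = 2936 mm²; tension across gage: (160 − 2×29)×8 = 816 mm². R_n = min(0.6×450×2936, 0.6×300×4560) + 1.0×450×816 = min(792.72, 820.8) + 367.2 = 1159.9 kN. φR_n = 0.75 × 1159.9 = 869.9 kN.
Tension rupture (net): A_n = (325 − 3×29)×8 = 1904 mm² (U = 1.0, A_e = A_n). φR_n = 0.75 × 450 × 1904 = 642.6 kN.
Governing: min(1909.5, 1618.4, 869.9, 642.6) = 642.6 kN → net-section rupture.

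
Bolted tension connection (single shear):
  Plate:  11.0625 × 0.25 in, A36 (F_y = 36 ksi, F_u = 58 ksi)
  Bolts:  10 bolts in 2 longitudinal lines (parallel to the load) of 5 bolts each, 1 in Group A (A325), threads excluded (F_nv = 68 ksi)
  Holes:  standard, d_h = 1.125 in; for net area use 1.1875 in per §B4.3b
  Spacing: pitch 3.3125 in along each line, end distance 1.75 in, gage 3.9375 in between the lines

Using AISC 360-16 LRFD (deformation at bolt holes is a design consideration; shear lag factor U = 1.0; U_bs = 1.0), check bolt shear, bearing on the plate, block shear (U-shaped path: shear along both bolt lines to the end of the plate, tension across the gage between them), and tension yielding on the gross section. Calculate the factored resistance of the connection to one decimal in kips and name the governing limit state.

89.6 kips (gross-section yield governs)

Bolt shear: A_b = π(1)²/4 = 0.7854 in². φR_n = 0.75 × 68 × 0.7854 × 10 × 1 = 400.6 kips.
Bearing (0.25 in plate, F_u = 58 ksi): end bolts L_c = 1.75 − 1.125/2 = 1.1875, R_n = min(1.2×1.1875×0.25×58, 2.4×1×0.25×58) = 20.663 kips/bolt; interior L_c = 3.3125 − 1.125 = 2.1875, R_n = 34.8 kips/bolt. φR_n = 0.75 × (2×20.663 + 8×34.8) = 239.8 kips.
Block shear: shear path 2×[1.75+4×3.3125] = 2×15 in, A_gv = 7.5, A_nv = 2×(15 − 4.5×1.1875)×0.25 = 4.8281 in²; tension across gage: (3.9375 − 1×1.1875)×0.25 = 0.6875 in². R_n = min(0.6×58×4.8281, 0.6×36×7.5) + 1.0×58×0.6875 = min(168.02, 162) + 39.875 = 201.88 kips. φR_n = 0.75 × 201.88 = 151.4 kips.
Tension yield (gross): A_g = 11.0625×0.25 = 2.7656 in². φR_n = 0.90 × 36 × 2.7656 = 89.6 kips.
Governing: min(400.6, 239.8, 151.4, 89.6) = 89.6 kips → gross-section yield.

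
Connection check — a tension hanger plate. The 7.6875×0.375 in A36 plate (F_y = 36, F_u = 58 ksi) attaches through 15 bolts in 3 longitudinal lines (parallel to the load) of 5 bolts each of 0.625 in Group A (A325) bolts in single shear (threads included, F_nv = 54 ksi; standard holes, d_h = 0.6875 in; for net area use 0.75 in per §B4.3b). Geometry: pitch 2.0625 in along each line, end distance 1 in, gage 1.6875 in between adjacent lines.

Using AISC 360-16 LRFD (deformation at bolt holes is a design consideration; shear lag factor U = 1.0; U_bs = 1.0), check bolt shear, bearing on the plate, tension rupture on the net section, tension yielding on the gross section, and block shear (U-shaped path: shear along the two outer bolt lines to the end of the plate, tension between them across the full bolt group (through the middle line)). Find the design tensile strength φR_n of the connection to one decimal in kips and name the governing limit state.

Bolt shear: A_b = π(0.625)²/4 = 0.3068 in². φR_n = 0.75 × 54 × 0.3068 × 15 × 1 = 186.4 kips.
Bearing (0.375 in plate, F_u = 58 ksi): end bolts L_c = 1 − 0.6875/2 = 0.65625, R_n = min(1.2×0.65625×0.375×58, 2.4×0.625×0.375×58) = 17.128 kips/bolt; interior L_c = 2.0625 − 0.6875 = 1.375, R_n = 32.625 kips/bolt. φR_n = 0.75 × (3×17.128 + 12×32.625) = 332.2 kips.
Tension rupture (net): A_n = (7.6875 − 3×0.75)×0.375 = 2.0391 in² (U = 1.0, A_e = A_n). φR_n = 0.75 × 58 × 2.0391 = 88.7 kips.
Tension yield (gross): A_g = 7.6875×0.375 = 2.8828 in². φR_n = 0.90 × 36 × 2.8828 = 93.4 kips.
Block shear: shear path 2×[1+4×2.0625] = 2×9.25 in, A_gv = 6.9375, A_nv = 2×(9.25 − 4.5×0.75)×0.375 = 4.4063 in²; tension across gage: (3.375 − 2×0.75)×0.375 = 0.70313 in². R_n = min(0.6×58×4.4063, 0.6×36×6.9375) + 1.0×58×0.70313 = min(153.34, 149.85) + 40.782 = 190.63 kips. φR_n = 0.75 × 190.63 = 143.0 kips.
Governing: min(186.4, 332.2, 88.7, 93.4, 143.0) = 88.7 kips → net-section rupture.

88.7 kips (net-section rupture governs)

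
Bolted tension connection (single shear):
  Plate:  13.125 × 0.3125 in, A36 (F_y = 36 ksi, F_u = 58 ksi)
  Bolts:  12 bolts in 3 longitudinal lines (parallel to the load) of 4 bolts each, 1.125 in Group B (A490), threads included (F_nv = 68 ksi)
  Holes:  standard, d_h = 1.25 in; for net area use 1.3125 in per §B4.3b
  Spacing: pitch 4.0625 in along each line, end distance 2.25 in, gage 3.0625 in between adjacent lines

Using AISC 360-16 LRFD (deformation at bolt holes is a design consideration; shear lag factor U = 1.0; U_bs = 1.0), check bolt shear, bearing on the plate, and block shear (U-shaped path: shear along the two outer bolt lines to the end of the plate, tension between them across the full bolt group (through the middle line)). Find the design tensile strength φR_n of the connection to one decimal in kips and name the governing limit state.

Bolt shear: A_b = π(1.125)²/4 = 0.99402 in². φR_n = 0.75 × 68 × 0.99402 × 12 × 1 = 608.3 kips.
Bearing (0.3125 in plate, F_u = 58 ksi): end bolts L_c = 2.25 − 1.25/2 = 1.625, R_n = min(1.2×1.625×0.3125×58, 2.4×1.125×0.3125×58) = 35.344 kips/bolt; interior L_c = 4.0625 − 1.25 = 2.8125, R_n = 48.938 kips/bolt. φR_n = 0.75 × (3×35.344 + 9×48.938) = 409.9 kips.
Block shear: shear path 2×[2.25+3×4.0625] = 2×14.4375 in, A_gv = 9.0234, A_nv = 2×(14.4375 − 3.5×1.3125)×0.3125 = 6.1523 in²; tension across gage: (6.125 − 2×1.3125)×0.3125 = 1.0938 in². R_n = min(0.6×58×6.1523, 0.6×36×9.0234) + 1.0×58×1.0938 = min(214.1, 194.91) + 63.44 = 258.35 kips. φR_n = 0.75 × 258.35 = 193.8 kips.
Governing: min(608.3, 409.9, 193.8) = 193.8 kips → block shear.

193.8 kips (block shear governs)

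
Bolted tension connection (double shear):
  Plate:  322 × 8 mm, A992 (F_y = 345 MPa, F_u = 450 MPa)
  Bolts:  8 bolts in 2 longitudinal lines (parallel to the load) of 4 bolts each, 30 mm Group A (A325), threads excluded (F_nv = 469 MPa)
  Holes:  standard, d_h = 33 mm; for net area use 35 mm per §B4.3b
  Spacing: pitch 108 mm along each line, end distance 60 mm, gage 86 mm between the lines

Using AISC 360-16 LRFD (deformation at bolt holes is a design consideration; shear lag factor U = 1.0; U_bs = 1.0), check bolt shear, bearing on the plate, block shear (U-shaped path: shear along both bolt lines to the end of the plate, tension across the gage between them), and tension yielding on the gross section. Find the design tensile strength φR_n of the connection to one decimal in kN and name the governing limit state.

799.8 kN (gross-section yield governs)

Bolt shear: A_b = π(30)²/4 = 706.86 mm². φR_n = 0.75 × 469 × 706.86 × 8 × 2 = 3978.2 kN.
Bearing (8 mm plate, F_u = 450 MPa): end bolts L_c = 60 − 33/2 = 43.5, R_n = min(1.2×43.5×8×450, 2.4×30×8×450) = 187.92 kN/bolt; interior L_c = 108 − 33 = 75, R_n = 259.2 kN/bolt. φR_n = 0.75 × (2×187.92 + 6×259.2) = 1448.3 kN.
Block shear: shear path 2×[60+3×108] = 2×384 mm, A_gv = 6144, A_nv = 2×(384 − 3.5×35)×8 = 4184 mm²; tension across gage: (86 − 1×35)×8 = 408 mm². R_n = min(0.6×450×4184, 0.6×345×6144) + 1.0×450×408 = min(1129.7, 1271.8) + 183.6 = 1313.3 kN. φR_n = 0.75 × 1313.3 = 985.0 kN.
Tension yield (gross): A_g = 322×8 = 2576 mm². φR_n = 0.90 × 345 × 2576 = 799.8 kN.
Governing: min(3978.2, 1448.3, 985.0, 799.8) = 799.8 kN → gross-section yield.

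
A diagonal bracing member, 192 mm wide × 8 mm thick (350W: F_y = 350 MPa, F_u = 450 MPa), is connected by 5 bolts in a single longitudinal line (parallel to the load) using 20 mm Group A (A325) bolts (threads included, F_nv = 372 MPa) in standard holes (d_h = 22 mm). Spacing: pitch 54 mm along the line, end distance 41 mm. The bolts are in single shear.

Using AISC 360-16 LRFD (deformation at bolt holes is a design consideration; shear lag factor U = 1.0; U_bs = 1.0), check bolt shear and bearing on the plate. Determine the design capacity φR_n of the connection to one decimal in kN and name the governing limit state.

Bolt shear: A_b = π(20)²/4 = 314.16 mm². φR_n = 0.75 × 372 × 314.16 × 5 × 1 = 438.3 kN.
Bearing (8 mm plate, F_u = 450 MPa): end bolts L_c = 41 − 22/2 = 30, R_n = min(1.2×30×8×450, 2.4×20×8×450) = 129.6 kN/bolt; interior L_c = 54 − 22 = 32, R_n = 138.24 kN/bolt. φR_n = 0.75 × (1×129.6 + 4×138.24) = 511.9 kN.
Governing: min(438.3, 511.9) = 438.3 kN → bolt shear.

438.3 kN (bolt shear governs)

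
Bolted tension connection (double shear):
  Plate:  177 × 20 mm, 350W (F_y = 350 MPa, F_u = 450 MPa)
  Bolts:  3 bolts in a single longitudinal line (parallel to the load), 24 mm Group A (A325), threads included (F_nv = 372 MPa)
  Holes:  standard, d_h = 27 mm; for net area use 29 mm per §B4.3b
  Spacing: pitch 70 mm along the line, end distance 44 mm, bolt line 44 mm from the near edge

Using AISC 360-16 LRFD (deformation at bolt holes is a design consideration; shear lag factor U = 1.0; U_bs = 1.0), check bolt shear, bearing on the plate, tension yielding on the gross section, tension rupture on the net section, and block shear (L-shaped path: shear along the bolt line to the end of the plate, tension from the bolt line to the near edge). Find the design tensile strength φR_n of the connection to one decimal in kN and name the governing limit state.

Bolt shear: A_b = π(24)²/4 = 452.39 mm². φR_n = 0.75 × 372 × 452.39 × 3 × 2 = 757.3 kN.
Bearing (20 mm plate, F_u = 450 MPa): end bolts L_c = 44 − 27/2 = 30.5, R_n = min(1.2×30.5×20×450, 2.4×24×20×450) = 329.4 kN/bolt; interior L_c = 70 − 27 = 43, R_n = 464.4 kN/bolt. φR_n = 0.75 × (1×329.4 + 2×464.4) = 943.7 kN.
Tension yield (gross): A_g = 177×20 = 3540 mm². φR_n = 0.90 × 350 × 3540 = 1115.1 kN.
Tension rupture (net): A_n = (177 − 1×29)×20 = 2960 mm² (U = 1.0, A_e = A_n). φR_n = 0.75 × 450 × 2960 = 999.0 kN.
Block shear: shear path 1×[44+2×70] = 1×184 mm, A_gv = 3680, A_nv = 1×(184 − 2.5×29)×20 = 2230 mm²; tension to near edge: (44 − 0.5×29)×20 = 590 mm². R_n = min(0.6×450×2230, 0.6×350×3680) + 1.0×450×590 = min(602.1, 772.8) + 265.5 = 867.6 kN. φR_n = 0.75 × 867.6 = 650.7 kN.
Governing: min(757.3, 943.7, 1115.1, 999.0, 650.7) = 650.7 kN → block shear.

650.7 kN (block shear governs)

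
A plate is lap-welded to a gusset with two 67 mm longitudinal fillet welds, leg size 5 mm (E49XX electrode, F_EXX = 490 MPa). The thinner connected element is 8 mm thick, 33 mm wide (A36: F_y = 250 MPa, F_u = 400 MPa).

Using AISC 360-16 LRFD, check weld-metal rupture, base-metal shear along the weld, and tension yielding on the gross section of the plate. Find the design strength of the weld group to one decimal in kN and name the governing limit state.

59.4 kN (gross-section yield governs)

Weld metal: throat = 0.707×5 = 3.535 mm, L = 2×67 = 134 mm. φR_n = 0.75 × 0.6 × 490 × 3.535 × 134 = 104.4 kN.
Base metal shear (8 mm plate): yield φR_n = 1.0×0.6×250×8×134 = 160.8 kN; rupture φR_n = 0.75×0.6×400×8×134 = 193.0 kN; take 160.8 kN (yield).
Tension yield (gross): A_g = 33×8 = 264 mm². φR_n = 0.90 × 250 × 264 = 59.4 kN.
Governing: min(104.4, 160.8, 59.4) = 59.4 kN → gross-section yield.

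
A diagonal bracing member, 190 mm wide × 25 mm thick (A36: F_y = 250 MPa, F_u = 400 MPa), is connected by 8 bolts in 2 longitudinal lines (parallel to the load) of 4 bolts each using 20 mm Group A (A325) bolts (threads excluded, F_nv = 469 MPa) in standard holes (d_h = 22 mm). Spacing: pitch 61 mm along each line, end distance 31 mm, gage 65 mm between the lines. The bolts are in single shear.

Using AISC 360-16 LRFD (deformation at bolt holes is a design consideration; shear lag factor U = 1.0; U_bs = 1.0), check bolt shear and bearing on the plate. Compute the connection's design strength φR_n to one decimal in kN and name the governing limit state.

Bolt shear: A_b = π(20)²/4 = 314.16 mm². φR_n = 0.75 × 469 × 314.16 × 8 × 1 = 884.0 kN.
Bearing (25 mm plate, F_u = 400 MPa): end bolts L_c = 31 − 22/2 = 20, R_n = min(1.2×20×25×400, 2.4×20×25×400) = 240 kN/bolt; interior L_c = 61 − 22 = 39, R_n = 468 kN/bolt. φR_n = 0.75 × (2×240 + 6×468) = 2466.0 kN.
Governing: min(884.0, 2466.0) = 884.0 kN → bolt shear.

884.0 kN (bolt shear governs)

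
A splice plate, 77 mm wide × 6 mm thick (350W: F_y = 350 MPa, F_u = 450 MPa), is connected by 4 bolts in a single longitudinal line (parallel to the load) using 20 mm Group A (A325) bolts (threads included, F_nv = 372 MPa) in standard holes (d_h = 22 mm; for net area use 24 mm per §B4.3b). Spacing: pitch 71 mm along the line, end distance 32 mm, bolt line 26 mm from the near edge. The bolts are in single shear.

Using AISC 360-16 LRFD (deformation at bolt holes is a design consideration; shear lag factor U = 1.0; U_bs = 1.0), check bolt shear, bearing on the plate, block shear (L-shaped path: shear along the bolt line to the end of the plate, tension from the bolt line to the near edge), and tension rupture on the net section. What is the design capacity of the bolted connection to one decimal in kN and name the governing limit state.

107.3 kN (net-section rupture governs)

Bolt shear: A_b = π(20)²/4 = 314.16 mm². φR_n = 0.75 × 372 × 314.16 × 4 × 1 = 350.6 kN.
Bearing (6 mm plate, F_u = 450 MPa): end bolts L_c = 32 − 22/2 = 21, R_n = min(1.2×21×6×450, 2.4×20×6×450) = 68.04 kN/bolt; interior L_c = 71 − 22 = 49, R_n = 129.6 kN/bolt. φR_n = 0.75 × (1×68.04 + 3×129.6) = 342.6 kN.
Block shear: shear path 1×[32+3×71] = 1×245 mm, A_gv = 1470, A_nv = 1×(245 − 3.5×24)×6 = 966 mm²; tension to near edge: (26 − 0.5×24)×6 = 84 mm². R_n = min(0.6×450×966, 0.6×350×1470) + 1.0×450×84 = min(260.82, 308.7) + 37.8 = 298.62 kN. φR_n = 0.75 × 298.62 = 224.0 kN.
Tension rupture (net): A_n = (77 − 1×24)×6 = 318 mm² (U = 1.0, A_e = A_n). φR_n = 0.75 × 450 × 318 = 107.3 kN.
Governing: min(350.6, 342.6, 224.0, 107.3) = 107.3 kN → net-section rupture.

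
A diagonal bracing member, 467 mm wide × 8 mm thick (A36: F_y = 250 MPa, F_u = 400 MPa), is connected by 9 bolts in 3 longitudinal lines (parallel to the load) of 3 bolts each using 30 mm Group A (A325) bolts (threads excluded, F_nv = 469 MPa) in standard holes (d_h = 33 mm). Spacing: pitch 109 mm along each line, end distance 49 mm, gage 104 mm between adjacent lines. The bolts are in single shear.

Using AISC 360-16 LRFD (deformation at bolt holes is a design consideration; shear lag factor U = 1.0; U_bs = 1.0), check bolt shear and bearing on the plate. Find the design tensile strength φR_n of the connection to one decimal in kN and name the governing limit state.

1317.6 kN (bearing governs)

Bolt shear: A_b = π(30)²/4 = 706.86 mm². φR_n = 0.75 × 469 × 706.86 × 9 × 1 = 2237.7 kN.
Bearing (8 mm plate, F_u = 400 MPa): end bolts L_c = 49 − 33/2 = 32.5, R_n = min(1.2×32.5×8×400, 2.4×30×8×400) = 124.8 kN/bolt; interior L_c = 109 − 33 = 76, R_n = 230.4 kN/bolt. φR_n = 0.75 × (3×124.8 + 6×230.4) = 1317.6 kN.
Governing: min(2237.7, 1317.6) = 1317.6 kN → bearing.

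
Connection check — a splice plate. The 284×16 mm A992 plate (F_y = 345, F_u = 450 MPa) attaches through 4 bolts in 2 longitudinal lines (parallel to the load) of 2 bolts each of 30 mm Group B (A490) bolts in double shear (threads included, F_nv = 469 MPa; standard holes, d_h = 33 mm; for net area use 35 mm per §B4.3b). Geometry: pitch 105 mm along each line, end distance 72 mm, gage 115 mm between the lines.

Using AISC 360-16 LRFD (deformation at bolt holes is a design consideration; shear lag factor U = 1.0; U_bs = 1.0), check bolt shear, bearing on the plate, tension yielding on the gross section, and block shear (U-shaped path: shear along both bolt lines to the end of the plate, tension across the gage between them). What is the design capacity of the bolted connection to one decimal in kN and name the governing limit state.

1238.8 kN (block shear governs)

Bolt shear: A_b = π(30)²/4 = 706.86 mm². φR_n = 0.75 × 469 × 706.86 × 4 × 2 = 1989.1 kN.
Bearing (16 mm plate, F_u = 450 MPa): end bolts L_c = 72 − 33/2 = 55.5, R_n = min(1.2×55.5×16×450, 2.4×30×16×450) = 479.52 kN/bolt; interior L_c = 105 − 33 = 72, R_n = 518.4 kN/bolt. φR_n = 0.75 × (2×479.52 + 2×518.4) = 1496.9 kN.
Tension yield (gross): A_g = 284×16 = 4544 mm². φR_n = 0.90 × 345 × 4544 = 1410.9 kN.
Block shear: shear path 2×[72+1×105] = 2×177 mm, A_gv = 5664, A_nv = 2×(177 − 1.5×35)×16 = 3984 mm²; tension across gage: (115 − 1×35)×16 = 1280 mm². R_n = min(0.6×450×3984, 0.6×345×5664) + 1.0×450×1280 = min(1075.7, 1172.4) + 576 = 1651.7 kN. φR_n = 0.75 × 1651.7 = 1238.8 kN.
Governing: min(1989.1, 1496.9, 1410.9, 1238.8) = 1238.8 kN → block shear.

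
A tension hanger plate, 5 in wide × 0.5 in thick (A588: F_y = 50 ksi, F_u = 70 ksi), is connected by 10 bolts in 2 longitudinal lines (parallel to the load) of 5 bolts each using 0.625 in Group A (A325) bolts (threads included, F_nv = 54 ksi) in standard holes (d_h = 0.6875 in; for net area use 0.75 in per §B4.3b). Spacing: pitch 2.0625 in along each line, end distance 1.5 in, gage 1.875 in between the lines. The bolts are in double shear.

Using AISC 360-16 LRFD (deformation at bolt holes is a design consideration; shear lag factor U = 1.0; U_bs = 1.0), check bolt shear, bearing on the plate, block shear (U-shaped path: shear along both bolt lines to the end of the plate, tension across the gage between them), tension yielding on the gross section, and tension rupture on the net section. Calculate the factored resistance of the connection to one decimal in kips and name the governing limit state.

91.9 kips (net-section rupture governs)

Bolt shear: A_b = π(0.625)²/4 = 0.3068 in². φR_n = 0.75 × 54 × 0.3068 × 10 × 2 = 248.5 kips.
Bearing (0.5 in plate, F_u = 70 ksi): end bolts L_c = 1.5 − 0.6875/2 = 1.15625, R_n = min(1.2×1.15625×0.5×70, 2.4×0.625×0.5×70) = 48.563 kips/bolt; interior L_c = 2.0625 − 0.6875 = 1.375, R_n = 52.5 kips/bolt. φR_n = 0.75 × (2×48.563 + 8×52.5) = 387.8 kips.
Block shear: shear path 2×[1.5+4×2.0625] = 2×9.75 in, A_gv = 9.75, A_nv = 2×(9.75 − 4.5×0.75)×0.5 = 6.375 in²; tension across gage: (1.875 − 1×0.75)×0.5 = 0.5625 in². R_n = min(0.6×70×6.375, 0.6×50×9.75) + 1.0×70×0.5625 = min(267.75, 292.5) + 39.375 = 307.13 kips. φR_n = 0.75 × 307.13 = 230.3 kips.
Tension yield (gross): A_g = 5×0.5 = 2.5 in². φR_n = 0.90 × 50 × 2.5 = 112.5 kips.
Tension rupture (net): A_n = (5 − 2×0.75)×0.5 = 1.75 in² (U = 1.0, A_e = A_n). φR_n = 0.75 × 70 × 1.75 = 91.9 kips.
Governing: min(248.5, 387.8, 230.3, 112.5, 91.9) = 91.9 kips → net-section rupture.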